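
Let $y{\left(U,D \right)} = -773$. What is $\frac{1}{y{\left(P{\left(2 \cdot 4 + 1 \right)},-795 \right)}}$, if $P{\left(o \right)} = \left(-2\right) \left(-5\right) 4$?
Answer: $- \frac{1}{773} \approx -0.0012937$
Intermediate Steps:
$P{\left(o \right)} = 40$ ($P{\left(o \right)} = 10 \cdot 4 = 40$)
$\frac{1}{y{\left(P{\left(2 \cdot 4 + 1 \right)},-795 \right)}} = \frac{1}{-773} = - \frac{1}{773}$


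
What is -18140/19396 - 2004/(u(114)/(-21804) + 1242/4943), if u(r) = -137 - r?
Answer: -1047441897002747/137329794589 ≈ -7627.2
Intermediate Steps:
-18140/19396 - 2004/(u(114)/(-21804) + 1242/4943) = -18140/19396 - 2004/((-137 - 1*114)/(-21804) + 1242/4943) = -18140*1/19396 - 2004/((-137 - 114)*(-1/21804) + 1242*(1/4943)) = -4535/4849 - 2004/(-251*(-1/21804) + 1242/4943) = -4535/4849 - 2004/(251/21804 + 1242/4943) = -4535/4849 - 2004/28321261/107777172 = -4535/4849 - 2004*107777172/28321261 = -4535/4849 - 215985452688/28321261 = -1047441897002747/137329794589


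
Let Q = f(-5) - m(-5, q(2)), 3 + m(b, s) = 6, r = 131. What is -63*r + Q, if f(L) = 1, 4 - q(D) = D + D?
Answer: -8255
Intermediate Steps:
q(D) = 4 - 2*D (q(D) = 4 - (D + D) = 4 - 2*D)
m(b, s) = 3 (m(b, s) = -3 + 6 = 3)
Q = -2 (Q = 1 - 1*3 = 1 - 3 = -2)
-63*r + Q = -63*131 - 2 = -8253 - 2 = -8255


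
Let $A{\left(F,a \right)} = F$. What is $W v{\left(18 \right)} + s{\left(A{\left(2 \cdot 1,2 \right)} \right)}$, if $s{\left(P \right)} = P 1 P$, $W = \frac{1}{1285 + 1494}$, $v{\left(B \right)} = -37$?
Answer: $\frac{11079}{2779} \approx 3.9867$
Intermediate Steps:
$W = \frac{1}{2779} \approx 0.00035984$
$s{\left(P \right)} = P^{2}$ ($s{\left(P \right)} = P P = P^{2}$)
$W v{\left(18 \right)} + s{\left(A{\left(2 \cdot 1,2 \right)} \right)} = \frac{1}{2779} \left(-37\right) + \left(2 \cdot 1\right)^{2} = - \frac{37}{2779} + 2^{2} = - \frac{37}{2779} + 4 = \frac{11079}{2779}$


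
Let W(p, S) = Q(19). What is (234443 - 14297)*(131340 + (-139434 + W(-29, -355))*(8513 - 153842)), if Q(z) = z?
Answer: 4460416383885750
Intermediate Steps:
W(p, S) = 19
(234443 - 14297)*(131340 + (-139434 + W(-29, -355))*(8513 - 153842)) = (234443 - 14297)*(131340 + (-139434 + 19)*(8513 - 153842)) = 220146*(131340 - 139415*(-145329)) = 220146*(131340 + 20261042535) = 220146*20261173875 = 4460416383885750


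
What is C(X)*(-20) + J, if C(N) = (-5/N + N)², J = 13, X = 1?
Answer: -307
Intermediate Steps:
C(N) = (N - 5/N)²
C(X)*(-20) + J = ((-5 + 1²)²/1²)*(-20) + 13 = (1*(-5 + 1)²)*(-20) + 13 = (1*(-4)²)*(-20) + 13 = (1*16)*(-20) + 13 = 16*(-20) + 13 = -320 + 13 = -307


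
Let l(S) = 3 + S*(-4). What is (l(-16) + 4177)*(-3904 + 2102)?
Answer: -7647688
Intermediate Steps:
l(S) = 3 - 4*S
(l(-16) + 4177)*(-3904 + 2102) = ((3 - 4*(-16)) + 4177)*(-3904 + 2102) = ((3 + 64) + 4177)*(-1802) = (67 + 4177)*(-1802) = 4244*(-1802) = -7647688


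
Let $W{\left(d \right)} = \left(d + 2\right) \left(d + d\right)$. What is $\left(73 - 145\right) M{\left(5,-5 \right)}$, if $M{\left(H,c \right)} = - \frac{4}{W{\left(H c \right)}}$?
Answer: $\frac{144}{575} \approx 0.25043$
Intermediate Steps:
$W{\left(d \right)} = 2 d \left(2 + d\right)$ ($W{\left(d \right)} = \left(2 + d\right) 2 d = 2 d \left(2 + d\right)$)
$M{\left(H,c \right)} = - \frac{2}{H c \left(2 + H c\right)}$ ($M{\left(H,c \right)} = - \frac{4}{2 H c \left(2 + H c\right)} = - 4 \frac{1}{2 H c \left(2 + H c\right)} = - \frac{2}{H c \left(2 + H c\right)}$)
$\left(73 - 145\right) M{\left(5,-5 \right)} = \left(73 - 145\right) \left(- \frac{2}{5 \left(-5\right) \left(2 + 5 \left(-5\right)\right)}\right) = - 72 \left(\left(-2\right) \frac{1}{5} \left(- \frac{1}{5}\right) \frac{1}{2 - 25}\right) = - 72 \left(\left(-2\right) \frac{1}{5} \left(- \frac{1}{5}\right) \frac{1}{-23}\right) = - 72 \left(\left(-2\right) \frac{1}{5} \left(- \frac{1}{5}\right) \left(- \frac{1}{23}\right)\right) = \left(-72\right) \left(- \frac{2}{575}\right) = \frac{144}{575}$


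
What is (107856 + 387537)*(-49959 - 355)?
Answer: -24925203402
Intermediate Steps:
(107856 + 387537)*(-49959 - 355) = 495393*(-50314) = -24925203402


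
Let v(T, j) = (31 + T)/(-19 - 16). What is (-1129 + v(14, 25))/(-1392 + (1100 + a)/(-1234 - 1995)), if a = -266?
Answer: 12773924/15734607 ≈ 0.81184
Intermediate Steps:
v(T, j) = -31/35 - T/35 (v(T, j) = (31 + T)/(-35) = (31 + T)*(-1/35) = -31/35 - T/35)
(-1129 + v(14, 25))/(-1392 + (1100 + a)/(-1234 - 1995)) = (-1129 + (-31/35 - 1/35*14))/(-1392 + (1100 - 266)/(-1234 - 1995)) = (-1129 + (-31/35 - ⅖))/(-1392 + 834/(-3229)) = (-1129 - 9/7)/(-1392 + 834*(-1/3229)) = -7912/(7*(-1392 - 834/3229)) = -7912/(7*(-4495602/3229)) = -7912/7*(-3229/4495602) = 12773924/15734607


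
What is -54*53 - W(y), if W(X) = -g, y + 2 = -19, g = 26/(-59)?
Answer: -168884/59 ≈ -2862.4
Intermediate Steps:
g = -26/59 (g = 26*(-1/59) = -26/59 ≈ -0.44068)
y = -21 (y = -2 - 19 = -21)
W(X) = 26/59 (W(X) = -1*(-26/59) = 26/59)
-54*53 - W(y) = -54*53 - 1*26/59 = -2862 - 26/59 = -168884/59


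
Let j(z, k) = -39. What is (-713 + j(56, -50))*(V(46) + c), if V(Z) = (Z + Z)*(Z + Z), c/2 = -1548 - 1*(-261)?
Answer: -4429280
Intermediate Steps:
c = -2574 (c = 2*(-1548 - 1*(-261)) = 2*(-1548 + 261) = 2*(-1287) = -2574)
V(Z) = 4*Z**2 (V(Z) = (2*Z)*(2*Z) = 4*Z**2)
(-713 + j(56, -50))*(V(46) + c) = (-713 - 39)*(4*46**2 - 2574) = -752*(4*2116 - 2574) = -752*(8464 - 2574) = -752*5890 = -4429280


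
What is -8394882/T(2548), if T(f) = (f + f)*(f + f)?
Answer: -4197441/12984608 ≈ -0.32326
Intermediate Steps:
T(f) = 4*f² (T(f) = (2*f)*(2*f) = 4*f²)
-8394882/T(2548) = -8394882/(4*2548²) = -8394882/(4*6492304) = -8394882/25969216 = -8394882*1/25969216 = -4197441/12984608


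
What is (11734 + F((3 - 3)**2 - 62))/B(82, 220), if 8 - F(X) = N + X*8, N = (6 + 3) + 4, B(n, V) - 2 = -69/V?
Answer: 2689500/371 ≈ 7249.3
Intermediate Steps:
B(n, V) = 2 - 69/V
N = 13 (N = 9 + 4 = 13)
F(X) = -5 - 8*X (F(X) = 8 - (13 + X*8) = 8 - (13 + 8*X) = 8 + (-13 - 8*X) = -5 - 8*X)
(11734 + F((3 - 3)**2 - 62))/B(82, 220) = (11734 + (-5 - 8*((3 - 3)**2 - 62)))/(2 - 69/220) = (11734 + (-5 - 8*(0**2 - 62)))/(2 - 69*1/220) = (11734 + (-5 - 8*(0 - 62)))/(2 - 69/220) = (11734 + (-5 - 8*(-62)))/(371/220) = (11734 + (-5 + 496))*(220/371) = (11734 + 491)*(220/371) = 12225*(220/371) = 2689500/371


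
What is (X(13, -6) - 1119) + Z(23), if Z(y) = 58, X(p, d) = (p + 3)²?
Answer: -805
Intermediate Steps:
X(p, d) = (3 + p)²
(X(13, -6) - 1119) + Z(23) = ((3 + 13)² - 1119) + 58 = (16² - 1119) + 58 = (256 - 1119) + 58 = -863 + 58 = -805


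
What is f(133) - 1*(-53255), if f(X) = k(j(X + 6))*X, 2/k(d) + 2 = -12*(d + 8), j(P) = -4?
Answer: 1331242/25 ≈ 53250.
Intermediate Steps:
k(d) = 2/(-98 - 12*d) (k(d) = 2/(-2 - 12*(d + 8)) = 2/(-2 - 12*(8 + d)) = 2/(-2 + (-96 - 12*d)) = 2/(-98 - 12*d))
f(X) = -X/25 (f(X) = (-1/(49 + 6*(-4)))*X = (-1/(49 - 24))*X = (-1/25)*X = (-1*1/25)*X = -X/25)
f(133) - 1*(-53255) = -1/25*133 - 1*(-53255) = -133/25 + 53255 = 1331242/25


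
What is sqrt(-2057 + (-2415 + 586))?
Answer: I*sqrt(3886) ≈ 62.338*I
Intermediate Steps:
sqrt(-2057 + (-2415 + 586)) = sqrt(-2057 - 1829) = sqrt(-3886) = I*sqrt(3886)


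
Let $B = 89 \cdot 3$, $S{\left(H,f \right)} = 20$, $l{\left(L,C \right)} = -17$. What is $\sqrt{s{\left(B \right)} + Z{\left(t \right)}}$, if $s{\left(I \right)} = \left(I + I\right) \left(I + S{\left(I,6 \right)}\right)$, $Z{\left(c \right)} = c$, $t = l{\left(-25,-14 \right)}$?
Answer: $\sqrt{153241} \approx 391.46$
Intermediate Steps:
$t = -17$
$B = 267$
$s{\left(I \right)} = 2 I \left(20 + I\right)$ ($s{\left(I \right)} = \left(I + I\right) \left(I + 20\right) = 2 I \left(20 + I\right)$)
$\sqrt{s{\left(B \right)} + Z{\left(t \right)}} = \sqrt{2 \cdot 267 \left(20 + 267\right) - 17} = \sqrt{2 \cdot 267 \cdot 287 - 17} = \sqrt{153258 - 17} = \sqrt{153241}$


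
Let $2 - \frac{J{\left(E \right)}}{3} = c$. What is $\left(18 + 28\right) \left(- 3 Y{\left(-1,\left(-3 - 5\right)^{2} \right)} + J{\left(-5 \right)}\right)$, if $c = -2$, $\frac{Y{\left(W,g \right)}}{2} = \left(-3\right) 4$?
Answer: $3864$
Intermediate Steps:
$Y{\left(W,g \right)} = -24$ ($Y{\left(W,g \right)} = 2 \left(\left(-3\right) 4\right) = 2 \left(-12\right) = -24$)
$J{\left(E \right)} = 12$ ($J{\left(E \right)} = 6 - -6 = 6 + 6 = 12$)
$\left(18 + 28\right) \left(- 3 Y{\left(-1,\left(-3 - 5\right)^{2} \right)} + J{\left(-5 \right)}\right) = \left(18 + 28\right) \left(\left(-3\right) \left(-24\right) + 12\right) = 46 \left(72 + 12\right) = 46 \cdot 84 = 3864$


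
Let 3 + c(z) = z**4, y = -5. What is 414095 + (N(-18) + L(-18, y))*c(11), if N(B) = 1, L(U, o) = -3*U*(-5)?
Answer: -3523527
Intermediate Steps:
c(z) = -3 + z**4
L(U, o) = 15*U
414095 + (N(-18) + L(-18, y))*c(11) = 414095 + (1 + 15*(-18))*(-3 + 11**4) = 414095 + (1 - 270)*(-3 + 14641) = 414095 - 269*14638 = 414095 - 3937622 = -3523527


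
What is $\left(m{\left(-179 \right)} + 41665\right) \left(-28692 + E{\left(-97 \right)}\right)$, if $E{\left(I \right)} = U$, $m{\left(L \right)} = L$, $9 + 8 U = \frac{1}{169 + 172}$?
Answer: $- \frac{405913772273}{341} \approx -1.1904 \cdot 10^{9}$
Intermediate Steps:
$U = - \frac{767}{682}$ ($U = - \frac{9}{8} + \frac{1}{8 \left(169 + 172\right)} = - \frac{9}{8} + \frac{1}{8 \cdot 341} = - \frac{9}{8} + \frac{1}{8} \cdot \frac{1}{341} = - \frac{9}{8} + \frac{1}{2728} = - \frac{767}{682} \approx -1.1246$)
$E{\left(I \right)} = - \frac{767}{682}$
$\left(m{\left(-179 \right)} + 41665\right) \left(-28692 + E{\left(-97 \right)}\right) = \left(-179 + 41665\right) \left(-28692 - \frac{767}{682}\right) = 41486 \left(- \frac{19568711}{682}\right) = - \frac{405913772273}{341}$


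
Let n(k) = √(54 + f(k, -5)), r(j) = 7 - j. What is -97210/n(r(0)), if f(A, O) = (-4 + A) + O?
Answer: -48605*√13/13 ≈ -13481.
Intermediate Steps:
f(A, O) = -4 + A + O
n(k) = √(45 + k) (n(k) = √(54 + (-4 + k - 5)) = √(54 + (-9 + k)) = √(45 + k))
-97210/n(r(0)) = -97210/√(45 + (7 - 1*0)) = -97210/√(45 + (7 + 0)) = -97210/√(45 + 7) = -97210*√13/26 = -48605*√13/13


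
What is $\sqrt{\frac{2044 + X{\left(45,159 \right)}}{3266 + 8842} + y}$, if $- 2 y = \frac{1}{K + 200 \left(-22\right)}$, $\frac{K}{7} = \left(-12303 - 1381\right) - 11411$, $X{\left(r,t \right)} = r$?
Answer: $\frac{\sqrt{205029551320172445}}{1090113510} \approx 0.41537$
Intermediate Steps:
$K = -175665$ ($K = 7 \left(\left(-12303 - 1381\right) - 11411\right) = 7 \left(-13684 - 11411\right) = 7 \left(-25095\right) = -175665$)
$y = \frac{1}{360130}$ ($y = - \frac{1}{2 \left(-175665 + 200 \left(-22\right)\right)} = - \frac{1}{2 \left(-175665 - 4400\right)} = - \frac{1}{2 \left(-180065\right)} = \left(- \frac{1}{2}\right) \left(- \frac{1}{180065}\right) = \frac{1}{360130} \approx 2.7768 \cdot 10^{-6}$)
$\sqrt{\frac{2044 + X{\left(45,159 \right)}}{3266 + 8842} + y} = \sqrt{\frac{2044 + 45}{3266 + 8842} + \frac{1}{360130}} = \sqrt{\frac{2089}{12108} + \frac{1}{360130}} = \sqrt{\frac{376161839}{2180227020}} = \frac{\sqrt{205029551320172445}}{1090113510}$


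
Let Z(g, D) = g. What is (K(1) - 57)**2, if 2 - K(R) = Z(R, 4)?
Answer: 3136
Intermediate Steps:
K(R) = 2 - R
(K(1) - 57)**2 = ((2 - 1*1) - 57)**2 = ((2 - 1) - 57)**2 = (1 - 57)**2 = (-56)**2 = 3136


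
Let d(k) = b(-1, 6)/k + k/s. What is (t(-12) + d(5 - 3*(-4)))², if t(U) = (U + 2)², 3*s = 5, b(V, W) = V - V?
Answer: 303601/25 ≈ 12144.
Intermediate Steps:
b(V, W) = 0
s = 5/3 (s = (⅓)*5 = 5/3 ≈ 1.6667)
d(k) = 3*k/5 (d(k) = 0/k + k/(5/3) = 0 + k*(⅗) = 0 + 3*k/5 = 3*k/5)
t(U) = (2 + U)²
(t(-12) + d(5 - 3*(-4)))² = ((2 - 12)² + 3*(5 - 3*(-4))/5)² = ((-10)² + 3*(5 + 12)/5)² = (100 + (⅗)*17)² = (100 + 51/5)² = (551/5)² = 303601/25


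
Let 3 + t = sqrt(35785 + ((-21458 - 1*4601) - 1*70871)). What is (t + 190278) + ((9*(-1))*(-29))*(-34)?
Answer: 181401 + I*sqrt(61145) ≈ 1.814e+5 + 247.28*I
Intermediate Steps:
t = -3 + I*sqrt(61145) (t = -3 + sqrt(35785 + ((-21458 - 1*4601) - 1*70871)) = -3 + sqrt(35785 + ((-21458 - 4601) - 70871)) = -3 + sqrt(35785 + (-26059 - 70871)) = -3 + sqrt(35785 - 96930) = -3 + sqrt(-61145) = -3 + I*sqrt(61145) ≈ -3.0 + 247.28*I)
(t + 190278) + ((9*(-1))*(-29))*(-34) = ((-3 + I*sqrt(61145)) + 190278) + ((9*(-1))*(-29))*(-34) = (190275 + I*sqrt(61145)) - 9*(-29)*(-34) = (190275 + I*sqrt(61145)) + 261*(-34) = (190275 + I*sqrt(61145)) - 8874 = 181401 + I*sqrt(61145)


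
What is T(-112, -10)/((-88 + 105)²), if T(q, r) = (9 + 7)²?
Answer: 256/289 ≈ 0.88581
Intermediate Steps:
T(q, r) = 256 (T(q, r) = 16² = 256)
T(-112, -10)/((-88 + 105)²) = 256/((-88 + 105)²) = 256/(17²) = 256/289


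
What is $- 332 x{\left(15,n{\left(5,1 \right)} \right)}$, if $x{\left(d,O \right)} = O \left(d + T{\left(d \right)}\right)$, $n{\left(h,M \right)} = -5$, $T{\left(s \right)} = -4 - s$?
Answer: $-6640$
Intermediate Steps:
$x{\left(d,O \right)} = - 4 O$ ($x{\left(d,O \right)} = O \left(d - \left(4 + d\right)\right) = O \left(-4\right) = - 4 O$)
$- 332 x{\left(15,n{\left(5,1 \right)} \right)} = - 332 \left(\left(-4\right) \left(-5\right)\right) = \left(-332\right) 20 = -6640$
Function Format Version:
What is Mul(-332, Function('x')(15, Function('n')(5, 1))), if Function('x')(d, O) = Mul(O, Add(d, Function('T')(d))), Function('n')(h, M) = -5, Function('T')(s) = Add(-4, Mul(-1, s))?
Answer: -6640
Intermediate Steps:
Function('x')(d, O) = Mul(-4, O) (Function('x')(d, O) = Mul(O, Add(d, Add(-4, Mul(-1, d)))) = Mul(O, -4) = Mul(-4, O))
Mul(-332, Function('x')(15, Function('n')(5, 1))) = Mul(-332, Mul(-4, -5)) = Mul(-332, 20) = -6640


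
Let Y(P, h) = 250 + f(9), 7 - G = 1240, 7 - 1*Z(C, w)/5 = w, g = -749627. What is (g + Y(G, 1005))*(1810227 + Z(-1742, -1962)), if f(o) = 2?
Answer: -1363916455000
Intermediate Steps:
Z(C, w) = 35 - 5*w
G = -1233 (G = 7 - 1*1240 = 7 - 1240 = -1233)
Y(P, h) = 252 (Y(P, h) = 250 + 2 = 252)
(g + Y(G, 1005))*(1810227 + Z(-1742, -1962)) = (-749627 + 252)*(1810227 + (35 - 5*(-1962))) = -749375*(1810227 + (35 + 9810)) = -749375*(1810227 + 9845) = -749375*1820072 = -1363916455000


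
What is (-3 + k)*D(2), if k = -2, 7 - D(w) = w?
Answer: -25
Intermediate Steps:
D(w) = 7 - w
(-3 + k)*D(2) = (-3 - 2)*(7 - 1*2) = -5*(7 - 2) = -5*5 = -25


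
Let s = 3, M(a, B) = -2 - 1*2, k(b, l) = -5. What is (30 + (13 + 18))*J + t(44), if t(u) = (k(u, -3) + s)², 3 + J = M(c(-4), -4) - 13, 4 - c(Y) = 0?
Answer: -1216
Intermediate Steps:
c(Y) = 4 (c(Y) = 4 - 1*0 = 4 + 0 = 4)
M(a, B) = -4 (M(a, B) = -2 - 2 = -4)
J = -20 (J = -3 + (-4 - 13) = -3 - 17 = -20)
t(u) = 4 (t(u) = (-5 + 3)² = (-2)² = 4)
(30 + (13 + 18))*J + t(44) = (30 + (13 + 18))*(-20) + 4 = (30 + 31)*(-20) + 4 = 61*(-20) + 4 = -1220 + 4 = -1216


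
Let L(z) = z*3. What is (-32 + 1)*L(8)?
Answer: -744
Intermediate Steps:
L(z) = 3*z
(-32 + 1)*L(8) = (-32 + 1)*(3*8) = -31*24 = -744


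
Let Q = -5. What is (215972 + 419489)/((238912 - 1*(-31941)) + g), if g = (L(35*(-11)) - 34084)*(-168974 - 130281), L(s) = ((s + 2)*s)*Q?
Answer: 635461/230833308398 ≈ 2.7529e-6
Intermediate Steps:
L(s) = -5*s*(2 + s) (L(s) = ((s + 2)*s)*(-5) = ((2 + s)*s)*(-5) = (s*(2 + s))*(-5) = -5*s*(2 + s))
g = 230833037545 (g = (-5*35*(-11)*(2 + 35*(-11)) - 34084)*(-168974 - 130281) = (-5*(-385)*(2 - 385) - 34084)*(-299255) = (-5*(-385)*(-383) - 34084)*(-299255) = (-737275 - 34084)*(-299255) = -771359*(-299255) = 230833037545)
(215972 + 419489)/((238912 - 1*(-31941)) + g) = (215972 + 419489)/((238912 - 1*(-31941)) + 230833037545) = 635461/((238912 + 31941) + 230833037545) = 635461/(270853 + 230833037545) = 635461/230833308398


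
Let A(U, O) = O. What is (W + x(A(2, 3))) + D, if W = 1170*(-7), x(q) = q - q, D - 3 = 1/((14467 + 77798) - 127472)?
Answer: -288239710/35207 ≈ -8187.0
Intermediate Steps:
D = 105620/35207 (D = 3 + 1/((14467 + 77798) - 127472) = 3 + 1/(92265 - 127472) = 3 + 1/(-35207) = 3 - 1/35207 = 105620/35207 ≈ 3.0000)
x(q) = 0
W = -8190
(W + x(A(2, 3))) + D = (-8190 + 0) + 105620/35207 = -8190 + 105620/35207 = -288239710/35207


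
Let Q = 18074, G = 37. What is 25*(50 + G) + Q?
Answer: 20249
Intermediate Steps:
25*(50 + G) + Q = 25*(50 + 37) + 18074 = 25*87 + 18074 = 2175 + 18074 = 20249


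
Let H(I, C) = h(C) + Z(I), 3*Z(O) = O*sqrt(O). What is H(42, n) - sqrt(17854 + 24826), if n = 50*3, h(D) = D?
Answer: 150 - 2*sqrt(10670) + 14*sqrt(42) ≈ 34.139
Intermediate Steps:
Z(O) = O**(3/2)/3 (Z(O) = (O*sqrt(O))/3 = O**(3/2)/3)
n = 150
H(I, C) = C + I**(3/2)/3
H(42, n) - sqrt(17854 + 24826) = (150 + 42**(3/2)/3) - sqrt(17854 + 24826) = (150 + (42*sqrt(42))/3) - sqrt(42680) = (150 + 14*sqrt(42)) - 2*sqrt(10670) = 150 - 2*sqrt(10670) + 14*sqrt(42)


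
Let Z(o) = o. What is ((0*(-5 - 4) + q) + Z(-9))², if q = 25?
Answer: 256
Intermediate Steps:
((0*(-5 - 4) + q) + Z(-9))² = ((0*(-5 - 4) + 25) - 9)² = ((0*(-9) + 25) - 9)² = ((0 + 25) - 9)² = (25 - 9)² = 16² = 256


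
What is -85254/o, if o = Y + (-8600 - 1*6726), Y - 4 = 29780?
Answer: -42627/7229 ≈ -5.8967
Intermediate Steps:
Y = 29784 (Y = 4 + 29780 = 29784)
o = 14458 (o = 29784 + (-8600 - 1*6726) = 29784 + (-8600 - 6726) = 29784 - 15326 = 14458)
-85254/o = -85254/14458 = -85254*1/14458 = -42627/7229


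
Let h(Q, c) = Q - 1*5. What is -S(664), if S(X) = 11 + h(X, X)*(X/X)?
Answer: -670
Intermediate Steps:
h(Q, c) = -5 + Q (h(Q, c) = Q - 5 = -5 + Q)
S(X) = 6 + X (S(X) = 11 + (-5 + X)*(X/X) = 11 + (-5 + X)*1 = 11 + (-5 + X) = 6 + X)
-S(664) = -(6 + 664) = -1*670 = -670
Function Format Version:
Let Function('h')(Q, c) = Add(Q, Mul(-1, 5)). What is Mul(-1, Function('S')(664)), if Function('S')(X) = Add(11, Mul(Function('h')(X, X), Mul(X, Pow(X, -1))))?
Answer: -670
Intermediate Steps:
Function('h')(Q, c) = Add(-5, Q) (Function('h')(Q, c) = Add(Q, -5) = Add(-5, Q))
Function('S')(X) = Add(6, X) (Function('S')(X) = Add(11, Mul(Add(-5, X), Mul(X, Pow(X, -1)))) = Add(11, Mul(Add(-5, X), 1)) = Add(11, Add(-5, X)) = Add(6, X))
Mul(-1, Function('S')(664)) = Mul(-1, Add(6, 664)) = Mul(-1, 670) = -670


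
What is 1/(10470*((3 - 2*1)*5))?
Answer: 1/52350 ≈ 1.9102e-5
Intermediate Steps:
1/(10470*((3 - 2*1)*5)) = 1/(10470*((3 - 2)*5)) = 1/(10470*(1*5)) = 1/(10470*5) = 1/52350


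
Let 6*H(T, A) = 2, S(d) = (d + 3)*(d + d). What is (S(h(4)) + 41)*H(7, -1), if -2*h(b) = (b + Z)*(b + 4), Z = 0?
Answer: 457/3 ≈ 152.33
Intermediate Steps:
h(b) = -b*(4 + b)/2 (h(b) = -(b + 0)*(b + 4)/2 = -b*(4 + b)/2)
S(d) = 2*d*(3 + d) (S(d) = (3 + d)*(2*d) = 2*d*(3 + d))
H(T, A) = 1/3 (H(T, A) = (1/6)*2 = 1/3)
(S(h(4)) + 41)*H(7, -1) = (2*((1/2)*4*(-4 - 1*4))*(3 + (1/2)*4*(-4 - 1*4)) + 41)*(1/3) = (2*((1/2)*4*(-4 - 4))*(3 + (1/2)*4*(-4 - 4)) + 41)*(1/3) = (2*((1/2)*4*(-8))*(3 + (1/2)*4*(-8)) + 41)*(1/3) = (2*(-16)*(3 - 16) + 41)*(1/3) = (2*(-16)*(-13) + 41)*(1/3) = (416 + 41)*(1/3) = 457*(1/3) = 457/3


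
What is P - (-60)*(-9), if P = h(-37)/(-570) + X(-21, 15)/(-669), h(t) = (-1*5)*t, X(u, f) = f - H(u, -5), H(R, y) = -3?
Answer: -13736815/25422 ≈ -540.35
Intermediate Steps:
X(u, f) = 3 + f (X(u, f) = f - 1*(-3) = f + 3 = 3 + f)
h(t) = -5*t
P = -8935/25422 (P = -5*(-37)/(-570) + (3 + 15)/(-669) = 185*(-1/570) + 18*(-1/669) = -37/114 - 6/223 = -8935/25422 ≈ -0.35147)
P - (-60)*(-9) = -8935/25422 - (-60)*(-9) = -8935/25422 - 1*540 = -8935/25422 - 540 = -13736815/25422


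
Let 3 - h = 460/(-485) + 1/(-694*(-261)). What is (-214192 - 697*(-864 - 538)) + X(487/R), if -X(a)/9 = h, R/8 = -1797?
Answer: 1489479916219/1952222 ≈ 7.6297e+5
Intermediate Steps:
h = 69374225/17569998 (h = 3 - (460/(-485) + 1/(-694*(-261))) = 3 - (460*(-1/485) - 1/694*(-1/261)) = 3 - (-92/97 + 1/181134) = 3 - 1*(-16664231/17569998) = 3 + 16664231/17569998 = 69374225/17569998 ≈ 3.9484)
R = -14376 (R = 8*(-1797) = -14376)
X(a) = -69374225/1952222 (X(a) = -9*69374225/17569998 = -69374225/1952222)
(-214192 - 697*(-864 - 538)) + X(487/R) = (-214192 - 697*(-864 - 538)) - 69374225/1952222 = (-214192 - 697*(-1402)) - 69374225/1952222 = (-214192 + 977194) - 69374225/1952222 = 763002 - 69374225/1952222 = 1489479916219/1952222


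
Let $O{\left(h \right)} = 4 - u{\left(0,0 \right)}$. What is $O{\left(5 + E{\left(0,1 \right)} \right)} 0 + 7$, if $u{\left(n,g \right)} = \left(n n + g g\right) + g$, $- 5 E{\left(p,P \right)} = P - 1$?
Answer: $7$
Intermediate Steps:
$E{\left(p,P \right)} = \frac{1}{5} - \frac{P}{5}$ ($E{\left(p,P \right)} = - \frac{P - 1}{5} = - \frac{-1 + P}{5} = \frac{1}{5} - \frac{P}{5}$)
$u{\left(n,g \right)} = g + g^{2} + n^{2}$ ($u{\left(n,g \right)} = \left(n^{2} + g^{2}\right) + g = \left(g^{2} + n^{2}\right) + g = g + g^{2} + n^{2}$)
$O{\left(h \right)} = 4$ ($O{\left(h \right)} = 4 - \left(0 + 0^{2} + 0^{2}\right) = 4 - \left(0 + 0 + 0\right) = 4 - 0 = 4 + 0 = 4$)
$O{\left(5 + E{\left(0,1 \right)} \right)} 0 + 7 = 4 \cdot 0 + 7 = 0 + 7 = 7$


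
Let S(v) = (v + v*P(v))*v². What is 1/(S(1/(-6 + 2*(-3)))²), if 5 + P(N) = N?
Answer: 429981696/2401 ≈ 1.7908e+5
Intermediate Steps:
P(N) = -5 + N
S(v) = v²*(v + v*(-5 + v)) (S(v) = (v + v*(-5 + v))*v² = v²*(v + v*(-5 + v)))
1/(S(1/(-6 + 2*(-3)))²) = 1/(((1/(-6 + 2*(-3)))³*(-4 + 1/(-6 + 2*(-3))))²) = 1/(((1/(-6 - 6))³*(-4 + 1/(-6 - 6)))²) = 1/(((1/(-12))³*(-4 + 1/(-12)))²) = 1/(((-1/12)³*(-4 - 1/12))²) = 1/((-1/1728*(-49/12))²) = 1/((49/20736)²) = 1/(2401/429981696) = 429981696/2401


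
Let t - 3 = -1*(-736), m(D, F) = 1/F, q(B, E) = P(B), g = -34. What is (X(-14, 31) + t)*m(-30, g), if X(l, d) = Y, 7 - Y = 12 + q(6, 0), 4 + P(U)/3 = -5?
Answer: -761/34 ≈ -22.382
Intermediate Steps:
P(U) = -27 (P(U) = -12 + 3*(-5) = -12 - 15 = -27)
q(B, E) = -27
Y = 22 (Y = 7 - (12 - 27) = 7 - 1*(-15) = 7 + 15 = 22)
X(l, d) = 22
t = 739 (t = 3 - 1*(-736) = 3 + 736 = 739)
(X(-14, 31) + t)*m(-30, g) = (22 + 739)/(-34) = 761*(-1/34) = -761/34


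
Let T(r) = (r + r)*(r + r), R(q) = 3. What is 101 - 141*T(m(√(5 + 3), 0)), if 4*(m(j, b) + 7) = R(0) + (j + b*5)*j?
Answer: -40345/4 ≈ -10086.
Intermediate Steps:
m(j, b) = -25/4 + j*(j + 5*b)/4 (m(j, b) = -7 + (3 + (j + b*5)*j)/4 = -7 + (3 + (j + 5*b)*j)/4 = -7 + (3 + j*(j + 5*b))/4 = -7 + (¾ + j*(j + 5*b)/4) = -25/4 + j*(j + 5*b)/4)
T(r) = 4*r² (T(r) = (2*r)*(2*r) = 4*r²)
101 - 141*T(m(√(5 + 3), 0)) = 101 - 564*(-25/4 + (√(5 + 3))²/4 + (5/4)*0*√(5 + 3))² = 101 - 564*(-25/4 + (√8)²/4 + (5/4)*0*√8)² = 101 - 564*(-25/4 + (2*√2)²/4 + (5/4)*0*(2*√2))² = 101 - 564*(-25/4 + (¼)*8 + 0)² = 101 - 564*(-25/4 + 2 + 0)² = 101 - 564*(-17/4)² = 101 - 564*289/16 = 101 - 141*289/4 = 101 - 40749/4 = -40345/4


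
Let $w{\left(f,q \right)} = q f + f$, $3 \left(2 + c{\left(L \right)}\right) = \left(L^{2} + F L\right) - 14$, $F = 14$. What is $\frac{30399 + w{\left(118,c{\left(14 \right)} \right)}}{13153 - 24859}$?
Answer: $- \frac{45149}{11706} \approx -3.8569$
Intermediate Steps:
$c{\left(L \right)} = - \frac{20}{3} + \frac{L^{2}}{3} + \frac{14 L}{3}$ ($c{\left(L \right)} = -2 + \frac{\left(L^{2} + 14 L\right) - 14}{3} = -2 + \frac{-14 + L^{2} + 14 L}{3} = -2 + \left(- \frac{14}{3} + \frac{L^{2}}{3} + \frac{14 L}{3}\right) = - \frac{20}{3} + \frac{L^{2}}{3} + \frac{14 L}{3}$)
$w{\left(f,q \right)} = f + f q$ ($w{\left(f,q \right)} = f q + f = f + f q$)
$\frac{30399 + w{\left(118,c{\left(14 \right)} \right)}}{13153 - 24859} = \frac{30399 + 118 \left(1 + \left(- \frac{20}{3} + \frac{14^{2}}{3} + \frac{14}{3} \cdot 14\right)\right)}{13153 - 24859} = \frac{30399 + 118 \left(1 + \left(- \frac{20}{3} + \frac{1}{3} \cdot 196 + \frac{196}{3}\right)\right)}{-11706} = \left(30399 + 118 \left(1 + \left(- \frac{20}{3} + \frac{196}{3} + \frac{196}{3}\right)\right)\right) \left(- \frac{1}{11706}\right) = \left(30399 + 118 \left(1 + 124\right)\right) \left(- \frac{1}{11706}\right) = \left(30399 + 118 \cdot 125\right) \left(- \frac{1}{11706}\right) = \left(30399 + 14750\right) \left(- \frac{1}{11706}\right) = 45149 \left(- \frac{1}{11706}\right) = - \frac{45149}{11706}$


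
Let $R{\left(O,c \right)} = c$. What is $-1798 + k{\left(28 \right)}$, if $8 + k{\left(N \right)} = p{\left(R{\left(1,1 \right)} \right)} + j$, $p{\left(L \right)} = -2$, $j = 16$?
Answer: $-1792$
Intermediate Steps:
$k{\left(N \right)} = 6$ ($k{\left(N \right)} = -8 + \left(-2 + 16\right) = -8 + 14 = 6$)
$-1798 + k{\left(28 \right)} = -1798 + 6 = -1792$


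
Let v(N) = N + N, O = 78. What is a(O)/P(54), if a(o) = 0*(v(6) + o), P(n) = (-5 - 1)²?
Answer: 0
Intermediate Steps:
v(N) = 2*N
P(n) = 36 (P(n) = (-6)² = 36)
a(o) = 0 (a(o) = 0*(2*6 + o) = 0*(12 + o) = 0)
a(O)/P(54) = 0/36 = 0*(1/36) = 0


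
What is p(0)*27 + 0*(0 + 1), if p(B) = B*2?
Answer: 0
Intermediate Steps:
p(B) = 2*B
p(0)*27 + 0*(0 + 1) = (2*0)*27 + 0*(0 + 1) = 0*27 + 0*1 = 0 + 0 = 0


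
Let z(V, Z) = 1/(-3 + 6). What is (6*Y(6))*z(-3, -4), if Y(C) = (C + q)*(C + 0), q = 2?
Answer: 96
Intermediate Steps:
z(V, Z) = ⅓ (z(V, Z) = 1/3 = ⅓)
Y(C) = C*(2 + C) (Y(C) = (C + 2)*(C + 0) = (2 + C)*C = C*(2 + C))
(6*Y(6))*z(-3, -4) = (6*(6*(2 + 6)))*(⅓) = (6*(6*8))*(⅓) = (6*48)*(⅓) = 288*(⅓) = 96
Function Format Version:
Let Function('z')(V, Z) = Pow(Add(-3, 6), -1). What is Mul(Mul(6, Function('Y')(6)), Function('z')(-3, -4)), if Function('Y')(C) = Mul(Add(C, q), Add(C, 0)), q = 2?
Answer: 96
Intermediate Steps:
Function('z')(V, Z) = Rational(1, 3) (Function('z')(V, Z) = Pow(3, -1) = Rational(1, 3))
Function('Y')(C) = Mul(C, Add(2, C)) (Function('Y')(C) = Mul(Add(C, 2), Add(C, 0)) = Mul(Add(2, C), C) = Mul(C, Add(2, C)))
Mul(Mul(6, Function('Y')(6)), Function('z')(-3, -4)) = Mul(Mul(6, Mul(6, Add(2, 6))), Rational(1, 3)) = Mul(Mul(6, Mul(6, 8)), Rational(1, 3)) = Mul(Mul(6, 48), Rational(1, 3)) = Mul(288, Rational(1, 3)) = 96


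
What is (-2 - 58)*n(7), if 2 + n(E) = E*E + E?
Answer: -3240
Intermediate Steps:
n(E) = -2 + E + E² (n(E) = -2 + (E*E + E) = -2 + (E² + E) = -2 + (E + E²) = -2 + E + E²)
(-2 - 58)*n(7) = (-2 - 58)*(-2 + 7 + 7²) = -60*(-2 + 7 + 49) = -60*54 = -3240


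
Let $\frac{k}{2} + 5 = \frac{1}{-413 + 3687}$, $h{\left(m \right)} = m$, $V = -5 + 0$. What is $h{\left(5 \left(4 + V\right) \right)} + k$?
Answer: $- \frac{24554}{1637} \approx -14.999$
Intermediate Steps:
$V = -5$
$k = - \frac{16369}{1637}$ ($k = -10 + \frac{2}{-413 + 3687} = -10 + \frac{2}{3274} = -10 + 2 \cdot \frac{1}{3274} = -10 + \frac{1}{1637} = - \frac{16369}{1637} \approx -9.9994$)
$h{\left(5 \left(4 + V\right) \right)} + k = 5 \left(4 - 5\right) - \frac{16369}{1637} = 5 \left(-1\right) - \frac{16369}{1637} = -5 - \frac{16369}{1637} = - \frac{24554}{1637}$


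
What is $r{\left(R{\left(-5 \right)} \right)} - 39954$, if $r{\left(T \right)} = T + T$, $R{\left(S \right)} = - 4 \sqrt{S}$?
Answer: $-39954 - 8 i \sqrt{5} \approx -39954.0 - 17.889 i$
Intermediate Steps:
$r{\left(T \right)} = 2 T$
$r{\left(R{\left(-5 \right)} \right)} - 39954 = 2 \left(- 4 \sqrt{-5}\right) - 39954 = 2 \left(- 4 i \sqrt{5}\right) - 39954 = - 8 i \sqrt{5} - 39954 = -39954 - 8 i \sqrt{5}$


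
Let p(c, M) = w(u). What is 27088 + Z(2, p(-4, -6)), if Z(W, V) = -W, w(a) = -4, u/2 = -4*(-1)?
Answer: 27086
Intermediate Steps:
u = 8 (u = 2*(-4*(-1)) = 2*4 = 8)
p(c, M) = -4
27088 + Z(2, p(-4, -6)) = 27088 - 1*2 = 27088 - 2 = 27086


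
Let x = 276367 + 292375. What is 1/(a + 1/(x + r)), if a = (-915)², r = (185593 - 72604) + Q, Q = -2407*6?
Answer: 667289/558671033026 ≈ 1.1944e-6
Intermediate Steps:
Q = -14442
x = 568742
r = 98547 (r = (185593 - 72604) - 14442 = 112989 - 14442 = 98547)
a = 837225
1/(a + 1/(x + r)) = 1/(837225 + 1/(568742 + 98547)) = 1/(837225 + 1/667289) = 1/(558671033026/667289) = 667289/558671033026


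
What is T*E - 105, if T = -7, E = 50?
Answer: -455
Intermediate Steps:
T*E - 105 = -7*50 - 105 = -350 - 105 = -455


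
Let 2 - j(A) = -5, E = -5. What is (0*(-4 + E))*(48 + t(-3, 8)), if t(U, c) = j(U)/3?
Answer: 0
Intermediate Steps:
j(A) = 7 (j(A) = 2 - 1*(-5) = 2 + 5 = 7)
t(U, c) = 7/3
(0*(-4 + E))*(48 + t(-3, 8)) = (0*(-4 - 5))*(48 + 7/3) = (0*(-9))*(151/3) = 0*(151/3) = 0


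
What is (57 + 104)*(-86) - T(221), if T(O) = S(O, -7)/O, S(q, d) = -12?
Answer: -3059954/221 ≈ -13846.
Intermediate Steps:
T(O) = -12/O
(57 + 104)*(-86) - T(221) = (57 + 104)*(-86) - (-12)/221 = 161*(-86) - (-12)/221 = -13846 - 1*(-12/221) = -13846 + 12/221 = -3059954/221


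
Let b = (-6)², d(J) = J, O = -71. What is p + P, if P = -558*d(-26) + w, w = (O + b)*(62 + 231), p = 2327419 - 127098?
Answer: 2204574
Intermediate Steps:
b = 36
p = 2200321
w = -10255 (w = (-71 + 36)*(62 + 231) = -35*293 = -10255)
P = 4253 (P = -558*(-26) - 10255 = 14508 - 10255 = 4253)
p + P = 2200321 + 4253 = 2204574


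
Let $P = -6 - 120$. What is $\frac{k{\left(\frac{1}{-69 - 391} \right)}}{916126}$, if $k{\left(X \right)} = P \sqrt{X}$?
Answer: $- \frac{63 i \sqrt{115}}{105354490} \approx - 6.4126 \cdot 10^{-6} i$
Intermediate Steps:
$P = -126$ ($P = -6 - 120 = -126$)
$k{\left(X \right)} = - 126 \sqrt{X}$
$\frac{k{\left(\frac{1}{-69 - 391} \right)}}{916126} = \frac{\left(-126\right) \sqrt{\frac{1}{-69 - 391}}}{916126} = - 126 \sqrt{\frac{1}{-460}} \cdot \frac{1}{916126} = - 126 \sqrt{- \frac{1}{460}} \cdot \frac{1}{916126} = - 126 \frac{i \sqrt{115}}{230} \cdot \frac{1}{916126} = - \frac{63 i \sqrt{115}}{115} \cdot \frac{1}{916126} = - \frac{63 i \sqrt{115}}{105354490}$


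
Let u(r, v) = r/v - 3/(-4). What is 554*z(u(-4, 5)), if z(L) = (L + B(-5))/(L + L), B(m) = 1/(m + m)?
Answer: 831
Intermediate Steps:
B(m) = 1/(2*m)
u(r, v) = ¾ + r/v (u(r, v) = r/v - 3*(-¼) = r/v + ¾ = ¾ + r/v)
z(L) = (-⅒ + L)/(2*L) (z(L) = (L + (½)/(-5))/(L + L) = (L + (½)*(-⅕))/((2*L)) = (L - ⅒)*(1/(2*L)) = (-⅒ + L)*(1/(2*L)) = (-⅒ + L)/(2*L))
554*z(u(-4, 5)) = 554*((-1 + 10*(¾ - 4/5))/(20*(¾ - 4/5))) = 554*((-1 + 10*(¾ - 4*⅕))/(20*(¾ - 4*⅕))) = 554*((-1 + 10*(¾ - ⅘))/(20*(¾ - ⅘))) = 554*((-1 + 10*(-1/20))/(20*(-1/20))) = 554*((1/20)*(-20)*(-1 - ½)) = 554*((1/20)*(-20)*(-3/2)) = 554*(3/2) = 831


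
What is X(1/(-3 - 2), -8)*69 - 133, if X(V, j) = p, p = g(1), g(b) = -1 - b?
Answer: -271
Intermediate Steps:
p = -2 (p = -1 - 1*1 = -1 - 1 = -2)
X(V, j) = -2
X(1/(-3 - 2), -8)*69 - 133 = -2*69 - 133 = -138 - 133 = -271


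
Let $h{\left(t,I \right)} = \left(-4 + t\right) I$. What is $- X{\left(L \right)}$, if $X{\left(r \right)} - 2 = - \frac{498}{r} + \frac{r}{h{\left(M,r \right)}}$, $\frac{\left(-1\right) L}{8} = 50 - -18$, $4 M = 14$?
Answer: $- \frac{249}{272} \approx -0.91544$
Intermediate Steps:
$M = \frac{7}{2}$ ($M = \frac{1}{4} \cdot 14 = \frac{7}{2} \approx 3.5$)
$h{\left(t,I \right)} = I \left(-4 + t\right)$
$L = -544$ ($L = - 8 \left(50 - -18\right) = - 8 \left(50 + 18\right) = \left(-8\right) 68 = -544$)
$X{\left(r \right)} = - \frac{498}{r}$ ($X{\left(r \right)} = 2 + \left(- \frac{498}{r} + \frac{r}{r \left(-4 + \frac{7}{2}\right)}\right) = 2 + \left(- \frac{498}{r} + \frac{r}{r \left(- \frac{1}{2}\right)}\right) = 2 - \left(\frac{498}{r} - \frac{r}{\left(- \frac{1}{2}\right) r}\right) = 2 + \left(- \frac{498}{r} + r \left(- \frac{2}{r}\right)\right) = 2 - \left(2 + \frac{498}{r}\right) = - \frac{498}{r}$)
$- X{\left(L \right)} = - \frac{-498}{-544} = - \frac{\left(-498\right) \left(-1\right)}{544} = \left(-1\right) \frac{249}{272} = - \frac{249}{272}$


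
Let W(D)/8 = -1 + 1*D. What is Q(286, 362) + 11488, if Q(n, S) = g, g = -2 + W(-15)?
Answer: 11358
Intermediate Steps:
W(D) = -8 + 8*D (W(D) = 8*(-1 + 1*D) = 8*(-1 + D) = -8 + 8*D)
g = -130 (g = -2 + (-8 + 8*(-15)) = -2 + (-8 - 120) = -2 - 128 = -130)
Q(n, S) = -130
Q(286, 362) + 11488 = -130 + 11488 = 11358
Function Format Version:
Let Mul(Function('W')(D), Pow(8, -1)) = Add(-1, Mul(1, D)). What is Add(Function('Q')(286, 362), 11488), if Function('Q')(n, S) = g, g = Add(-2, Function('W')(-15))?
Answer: 11358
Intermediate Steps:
Function('W')(D) = Add(-8, Mul(8, D)) (Function('W')(D) = Mul(8, Add(-1, Mul(1, D))) = Mul(8, Add(-1, D)) = Add(-8, Mul(8, D)))
g = -130 (g = Add(-2, Add(-8, Mul(8, -15))) = Add(-2, Add(-8, -120)) = Add(-2, -128) = -130)
Function('Q')(n, S) = -130
Add(Function('Q')(286, 362), 11488) = Add(-130, 11488) = 11358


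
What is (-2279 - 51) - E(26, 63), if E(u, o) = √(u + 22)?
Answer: -2330 - 4*√3 ≈ -2336.9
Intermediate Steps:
E(u, o) = √(22 + u)
(-2279 - 51) - E(26, 63) = (-2279 - 51) - √(22 + 26) = -2330 - √48 = -2330 - 4*√3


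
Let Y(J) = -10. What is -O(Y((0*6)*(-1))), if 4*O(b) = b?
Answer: 5/2 ≈ 2.5000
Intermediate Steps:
O(b) = b/4
-O(Y((0*6)*(-1))) = -(-10)/4 = -1*(-5/2) = 5/2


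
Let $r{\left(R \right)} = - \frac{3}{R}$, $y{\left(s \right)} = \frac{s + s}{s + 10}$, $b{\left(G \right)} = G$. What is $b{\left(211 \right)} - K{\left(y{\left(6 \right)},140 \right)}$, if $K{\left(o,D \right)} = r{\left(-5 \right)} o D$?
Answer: $148$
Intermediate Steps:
$y{\left(s \right)} = \frac{2 s}{10 + s}$
$K{\left(o,D \right)} = \frac{3 D o}{5}$ ($K{\left(o,D \right)} = - \frac{3}{-5} o D = \left(-3\right) \left(- \frac{1}{5}\right) D o = \frac{3 D o}{5}$)
$b{\left(211 \right)} - K{\left(y{\left(6 \right)},140 \right)} = 211 - \frac{3}{5} \cdot 140 \cdot 2 \cdot 6 \frac{1}{10 + 6} = 211 - \frac{3}{5} \cdot 140 \cdot 2 \cdot 6 \cdot \frac{1}{16} = 211 - \frac{3}{5} \cdot 140 \cdot \frac{3}{4} = 211 - 63 = 148$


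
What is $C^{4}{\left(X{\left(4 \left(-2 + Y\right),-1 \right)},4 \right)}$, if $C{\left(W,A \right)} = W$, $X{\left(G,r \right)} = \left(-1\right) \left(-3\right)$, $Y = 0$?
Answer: $81$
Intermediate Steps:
$X{\left(G,r \right)} = 3$
$C^{4}{\left(X{\left(4 \left(-2 + Y\right),-1 \right)},4 \right)} = 3^{4} = 81$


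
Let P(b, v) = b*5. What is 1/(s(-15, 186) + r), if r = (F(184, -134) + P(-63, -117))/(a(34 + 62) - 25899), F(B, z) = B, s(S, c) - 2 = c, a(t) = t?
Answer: 25803/4851095 ≈ 0.0053190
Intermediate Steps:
s(S, c) = 2 + c
P(b, v) = 5*b
r = 131/25803 (r = (184 + 5*(-63))/((34 + 62) - 25899) = (184 - 315)/(96 - 25899) = -131/(-25803) = -131*(-1/25803) = 131/25803 ≈ 0.0050769)
1/(s(-15, 186) + r) = 1/((2 + 186) + 131/25803) = 1/(188 + 131/25803) = 1/(4851095/25803) = 25803/4851095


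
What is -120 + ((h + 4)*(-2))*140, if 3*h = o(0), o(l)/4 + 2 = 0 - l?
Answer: -1480/3 ≈ -493.33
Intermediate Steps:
o(l) = -8 - 4*l (o(l) = -8 + 4*(0 - l) = -8 + 4*(-l) = -8 - 4*l)
h = -8/3 (h = (-8 - 4*0)/3 = (-8 + 0)/3 = (⅓)*(-8) = -8/3 ≈ -2.6667)
-120 + ((h + 4)*(-2))*140 = -120 + ((-8/3 + 4)*(-2))*140 = -120 + ((4/3)*(-2))*140 = -120 - 8/3*140 = -120 - 1120/3 = -1480/3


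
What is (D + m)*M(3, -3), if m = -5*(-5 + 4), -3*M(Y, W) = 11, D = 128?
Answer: -1463/3 ≈ -487.67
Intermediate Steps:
M(Y, W) = -11/3 (M(Y, W) = -1/3*11 = -11/3)
m = 5 (m = -5*(-1) = 5)
(D + m)*M(3, -3) = (128 + 5)*(-11/3) = 133*(-11/3) = -1463/3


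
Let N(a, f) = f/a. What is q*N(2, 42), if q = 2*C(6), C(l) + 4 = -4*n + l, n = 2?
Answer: -252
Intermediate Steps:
C(l) = -12 + l (C(l) = -4 + (-4*2 + l) = -4 + (-8 + l) = -12 + l)
q = -12 (q = 2*(-12 + 6) = 2*(-6) = -12)
q*N(2, 42) = -504/2 = -12*21 = -252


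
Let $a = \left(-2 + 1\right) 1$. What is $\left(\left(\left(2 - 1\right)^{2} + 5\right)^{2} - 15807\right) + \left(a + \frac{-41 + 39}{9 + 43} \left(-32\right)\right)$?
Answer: $- \frac{205020}{13} \approx -15771.0$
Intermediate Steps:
$a = -1$ ($a = \left(-1\right) 1 = -1$)
$\left(\left(\left(2 - 1\right)^{2} + 5\right)^{2} - 15807\right) + \left(a + \frac{-41 + 39}{9 + 43} \left(-32\right)\right) = \left(\left(\left(2 - 1\right)^{2} + 5\right)^{2} - 15807\right) - \left(1 - \frac{-41 + 39}{9 + 43} \left(-32\right)\right) = \left(\left(1^{2} + 5\right)^{2} - 15807\right) - \left(1 - - \frac{2}{52} \left(-32\right)\right) = \left(\left(1 + 5\right)^{2} - 15807\right) - \left(1 - \left(-2\right) \frac{1}{52} \left(-32\right)\right) = \left(6^{2} - 15807\right) - - \frac{3}{13} = \left(36 - 15807\right) + \left(-1 + \frac{16}{13}\right) = -15771 + \frac{3}{13} = - \frac{205020}{13}$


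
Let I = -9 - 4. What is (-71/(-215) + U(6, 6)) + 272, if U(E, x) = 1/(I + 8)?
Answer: 58508/215 ≈ 272.13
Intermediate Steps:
I = -13
U(E, x) = -1/5 (U(E, x) = 1/(-13 + 8) = 1/(-5) = -1/5)
(-71/(-215) + U(6, 6)) + 272 = (-71/(-215) - 1/5) + 272 = (-71*(-1/215) - 1/5) + 272 = (71/215 - 1/5) + 272 = 28/215 + 272 = 58508/215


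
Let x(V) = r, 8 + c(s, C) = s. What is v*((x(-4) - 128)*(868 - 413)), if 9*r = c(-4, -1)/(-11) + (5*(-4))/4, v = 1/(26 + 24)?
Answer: -231413/198 ≈ -1168.8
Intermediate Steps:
c(s, C) = -8 + s
v = 1/50 ≈ 0.020000
r = -43/99 (r = ((-8 - 4)/(-11) + (5*(-4))/4)/9 = (-12*(-1/11) - 20*¼)/9 = (12/11 - 5)/9 = (⅑)*(-43/11) = -43/99 ≈ -0.43434)
x(V) = -43/99
v*((x(-4) - 128)*(868 - 413)) = ((-43/99 - 128)*(868 - 413))/50 = (-12715/99*455)/50 = (1/50)*(-5785325/99) = -231413/198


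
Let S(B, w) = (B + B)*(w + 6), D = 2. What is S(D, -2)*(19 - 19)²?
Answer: 0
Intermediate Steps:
S(B, w) = 2*B*(6 + w) (S(B, w) = (2*B)*(6 + w) = 2*B*(6 + w))
S(D, -2)*(19 - 19)² = (2*2*(6 - 2))*(19 - 19)² = (2*2*4)*0² = 16*0 = 0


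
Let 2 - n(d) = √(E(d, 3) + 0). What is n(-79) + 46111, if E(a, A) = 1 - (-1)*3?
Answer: 46111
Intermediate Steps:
E(a, A) = 4 (E(a, A) = 1 - 1*(-3) = 1 + 3 = 4)
n(d) = 0 (n(d) = 2 - √(4 + 0) = 2 - √4 = 2 - 1*2 = 2 - 2 = 0)
n(-79) + 46111 = 0 + 46111 = 46111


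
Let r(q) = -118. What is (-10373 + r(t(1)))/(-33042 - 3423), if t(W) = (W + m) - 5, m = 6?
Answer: 269/935 ≈ 0.28770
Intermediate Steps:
t(W) = 1 + W (t(W) = (W + 6) - 5 = (6 + W) - 5 = 1 + W)
(-10373 + r(t(1)))/(-33042 - 3423) = (-10373 - 118)/(-33042 - 3423) = -10491/(-36465) = -10491*(-1/36465) = 269/935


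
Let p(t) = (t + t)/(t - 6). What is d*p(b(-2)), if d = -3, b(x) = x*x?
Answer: 12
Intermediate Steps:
b(x) = x**2
p(t) = 2*t/(-6 + t) (p(t) = (2*t)/(-6 + t) = 2*t/(-6 + t))
d*p(b(-2)) = -6*(-2)**2/(-6 + (-2)**2) = -6*4/(-6 + 4) = -6*4/(-2) = -6*4*(-1)/2 = -3*(-4) = 12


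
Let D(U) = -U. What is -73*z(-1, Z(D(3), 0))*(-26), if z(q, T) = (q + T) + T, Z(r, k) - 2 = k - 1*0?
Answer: 5694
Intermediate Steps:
Z(r, k) = 2 + k (Z(r, k) = 2 + (k - 1*0) = 2 + (k + 0) = 2 + k)
z(q, T) = q + 2*T (z(q, T) = (T + q) + T = q + 2*T)
-73*z(-1, Z(D(3), 0))*(-26) = -73*(-1 + 2*(2 + 0))*(-26) = -73*(-1 + 2*2)*(-26) = -73*(-1 + 4)*(-26) = -73*3*(-26) = -219*(-26) = 5694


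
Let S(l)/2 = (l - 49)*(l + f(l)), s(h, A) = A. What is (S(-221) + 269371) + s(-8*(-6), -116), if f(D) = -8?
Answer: 392915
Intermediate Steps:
S(l) = 2*(-49 + l)*(-8 + l) (S(l) = 2*((l - 49)*(l - 8)) = 2*((-49 + l)*(-8 + l)) = 2*(-49 + l)*(-8 + l))
(S(-221) + 269371) + s(-8*(-6), -116) = ((784 - 114*(-221) + 2*(-221)**2) + 269371) - 116 = ((784 + 25194 + 2*48841) + 269371) - 116 = ((784 + 25194 + 97682) + 269371) - 116 = (123660 + 269371) - 116 = 393031 - 116 = 392915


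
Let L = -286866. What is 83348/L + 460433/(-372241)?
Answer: -81554057923/53391643353 ≈ -1.5275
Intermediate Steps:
83348/L + 460433/(-372241) = 83348/(-286866) + 460433/(-372241) = 83348*(-1/286866) + 460433*(-1/372241) = -41674/143433 - 460433/372241 = -81554057923/53391643353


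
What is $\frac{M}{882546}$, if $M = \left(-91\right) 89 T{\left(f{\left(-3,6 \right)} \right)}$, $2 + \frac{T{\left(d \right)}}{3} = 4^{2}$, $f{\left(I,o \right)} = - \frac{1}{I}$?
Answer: $- \frac{8099}{21013} \approx -0.38543$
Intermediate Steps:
$T{\left(d \right)} = 42$ ($T{\left(d \right)} = -6 + 3 \cdot 4^{2} = -6 + 3 \cdot 16 = -6 + 48 = 42$)
$M = -340158$ ($M = \left(-91\right) 89 \cdot 42 = \left(-8099\right) 42 = -340158$)
$\frac{M}{882546} = - \frac{340158}{882546} = \left(-340158\right) \frac{1}{882546} = - \frac{8099}{21013}$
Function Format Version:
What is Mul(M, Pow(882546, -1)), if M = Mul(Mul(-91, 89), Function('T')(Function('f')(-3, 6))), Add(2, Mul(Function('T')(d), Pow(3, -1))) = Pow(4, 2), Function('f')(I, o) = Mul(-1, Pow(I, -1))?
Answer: Rational(-8099, 21013) ≈ -0.38543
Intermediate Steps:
Function('T')(d) = 42 (Function('T')(d) = Add(-6, Mul(3, Pow(4, 2))) = Add(-6, Mul(3, 16)) = Add(-6, 48) = 42)
M = -340158 (M = Mul(Mul(-91, 89), 42) = Mul(-8099, 42) = -340158)
Mul(M, Pow(882546, -1)) = Mul(-340158, Pow(882546, -1)) = Mul(-340158, Rational(1, 882546)) = Rational(-8099, 21013)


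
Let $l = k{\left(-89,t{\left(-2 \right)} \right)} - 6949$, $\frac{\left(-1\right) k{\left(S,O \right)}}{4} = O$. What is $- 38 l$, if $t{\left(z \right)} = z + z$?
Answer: $263454$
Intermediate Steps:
$t{\left(z \right)} = 2 z$
$k{\left(S,O \right)} = - 4 O$
$l = -6933$ ($l = - 4 \cdot 2 \left(-2\right) - 6949 = \left(-4\right) \left(-4\right) - 6949 = 16 - 6949 = -6933$)
$- 38 l = \left(-38\right) \left(-6933\right) = 263454$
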